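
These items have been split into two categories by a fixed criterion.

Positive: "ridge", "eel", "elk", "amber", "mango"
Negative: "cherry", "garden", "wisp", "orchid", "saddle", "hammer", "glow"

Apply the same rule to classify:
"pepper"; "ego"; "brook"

Negative, Positive, Positive

The common property of the 'Positive' items is: odd length. No 'Negative' item has it.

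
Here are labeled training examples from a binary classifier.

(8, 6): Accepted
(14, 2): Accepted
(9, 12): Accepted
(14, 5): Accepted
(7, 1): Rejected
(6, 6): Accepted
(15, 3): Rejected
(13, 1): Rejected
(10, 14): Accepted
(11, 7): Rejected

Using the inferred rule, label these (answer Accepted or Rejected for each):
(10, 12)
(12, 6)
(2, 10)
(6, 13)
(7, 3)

Accepted, Accepted, Accepted, Accepted, Rejected

Looking at the examples, the only property every 'Accepted' case has and every 'Rejected' case lacks is: product is even.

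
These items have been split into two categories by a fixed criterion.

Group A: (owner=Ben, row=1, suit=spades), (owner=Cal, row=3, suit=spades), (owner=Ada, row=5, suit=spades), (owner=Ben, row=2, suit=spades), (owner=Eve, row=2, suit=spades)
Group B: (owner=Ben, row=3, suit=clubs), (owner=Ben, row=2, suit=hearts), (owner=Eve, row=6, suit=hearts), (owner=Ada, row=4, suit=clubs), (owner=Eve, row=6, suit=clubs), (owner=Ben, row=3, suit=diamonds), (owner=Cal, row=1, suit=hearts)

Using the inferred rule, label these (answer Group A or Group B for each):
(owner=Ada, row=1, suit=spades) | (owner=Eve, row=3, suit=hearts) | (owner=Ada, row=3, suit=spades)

Group A, Group B, Group A

Rule: suit is spades. This holds for each 'Group A' example and fails for each 'Group B' one.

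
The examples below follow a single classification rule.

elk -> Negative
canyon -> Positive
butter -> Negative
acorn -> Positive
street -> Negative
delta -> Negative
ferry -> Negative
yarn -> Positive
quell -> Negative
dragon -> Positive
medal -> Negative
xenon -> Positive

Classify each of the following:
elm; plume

Negative, Negative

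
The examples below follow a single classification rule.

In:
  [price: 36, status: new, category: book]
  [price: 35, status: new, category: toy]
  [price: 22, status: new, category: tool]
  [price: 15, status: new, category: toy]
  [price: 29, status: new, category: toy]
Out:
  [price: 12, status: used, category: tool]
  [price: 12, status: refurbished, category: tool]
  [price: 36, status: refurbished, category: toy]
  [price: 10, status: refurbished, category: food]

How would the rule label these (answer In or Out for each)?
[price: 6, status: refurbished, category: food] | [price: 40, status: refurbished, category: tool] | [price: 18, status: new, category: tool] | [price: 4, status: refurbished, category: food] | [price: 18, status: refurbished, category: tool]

Out, Out, In, Out, Out

The simplest hypothesis consistent with all the labels is: status is new.
[price: 6, status: refurbished, category: food] → status is refurbished → Out.
[price: 40, status: refurbished, category: tool] → status is refurbished → Out.
[price: 18, status: new, category: tool] → status is new → In.
[price: 4, status: refurbished, category: food] → status is refurbished → Out.
[price: 18, status: refurbished, category: tool] → status is refurbished → Out.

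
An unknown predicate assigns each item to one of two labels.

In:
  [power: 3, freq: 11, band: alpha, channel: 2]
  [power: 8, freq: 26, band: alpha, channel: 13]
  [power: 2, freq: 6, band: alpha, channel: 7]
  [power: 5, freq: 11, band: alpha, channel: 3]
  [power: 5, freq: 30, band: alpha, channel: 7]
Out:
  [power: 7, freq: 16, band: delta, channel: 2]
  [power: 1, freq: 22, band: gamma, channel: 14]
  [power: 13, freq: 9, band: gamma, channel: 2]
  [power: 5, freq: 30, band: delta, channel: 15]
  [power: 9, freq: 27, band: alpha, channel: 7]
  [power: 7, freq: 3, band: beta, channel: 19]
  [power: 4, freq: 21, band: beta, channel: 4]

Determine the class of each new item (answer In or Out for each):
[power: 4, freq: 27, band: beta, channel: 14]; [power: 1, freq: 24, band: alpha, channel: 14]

Out, In

The pattern is that an item is 'In' exactly when: band is alpha AND power ≤ 8.
[power: 4, freq: 27, band: beta, channel: 14]: band is beta, power = 4, does not fit → Out. [power: 1, freq: 24, band: alpha, channel: 14]: band is alpha, power = 1, qualifies → In.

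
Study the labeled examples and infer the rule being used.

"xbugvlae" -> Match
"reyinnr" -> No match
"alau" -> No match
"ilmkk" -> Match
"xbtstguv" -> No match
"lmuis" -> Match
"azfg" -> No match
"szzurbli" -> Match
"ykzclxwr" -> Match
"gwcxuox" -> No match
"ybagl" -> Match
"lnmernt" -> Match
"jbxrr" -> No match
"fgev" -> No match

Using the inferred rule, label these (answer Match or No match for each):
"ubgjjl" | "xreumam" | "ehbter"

Match, No match, No match

A rule that fits every label: length ≥ 5 AND contains 'l' — true of each 'Match' example, false of each 'No match' one.
"ubgjjl" → length 6, has 'l' → Match. "xreumam" → length 7, no 'l' → No match. "ehbter" → length 6, no 'l' → No match.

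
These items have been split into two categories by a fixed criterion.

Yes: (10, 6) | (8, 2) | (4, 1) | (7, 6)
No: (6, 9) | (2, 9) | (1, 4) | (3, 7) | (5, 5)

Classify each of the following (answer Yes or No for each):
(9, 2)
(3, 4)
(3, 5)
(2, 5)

Yes, No, No, No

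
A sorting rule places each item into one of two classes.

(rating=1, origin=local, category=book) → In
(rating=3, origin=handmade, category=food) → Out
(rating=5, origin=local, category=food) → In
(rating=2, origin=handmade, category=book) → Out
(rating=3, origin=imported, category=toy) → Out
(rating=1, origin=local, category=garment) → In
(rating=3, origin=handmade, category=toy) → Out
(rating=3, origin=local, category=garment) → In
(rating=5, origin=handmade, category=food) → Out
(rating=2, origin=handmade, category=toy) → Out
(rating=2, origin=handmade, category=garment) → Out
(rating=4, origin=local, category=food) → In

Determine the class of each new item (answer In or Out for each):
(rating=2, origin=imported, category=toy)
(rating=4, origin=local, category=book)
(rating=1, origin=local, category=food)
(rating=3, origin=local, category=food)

'In' ⟺ origin is local.
(rating=2, origin=imported, category=toy) — origin is imported, hence Out. (rating=4, origin=local, category=book) — origin is local, hence In. (rating=1, origin=local, category=food) — origin is local, hence In. (rating=3, origin=local, category=food) — origin is local, hence In.

Out, In, In, In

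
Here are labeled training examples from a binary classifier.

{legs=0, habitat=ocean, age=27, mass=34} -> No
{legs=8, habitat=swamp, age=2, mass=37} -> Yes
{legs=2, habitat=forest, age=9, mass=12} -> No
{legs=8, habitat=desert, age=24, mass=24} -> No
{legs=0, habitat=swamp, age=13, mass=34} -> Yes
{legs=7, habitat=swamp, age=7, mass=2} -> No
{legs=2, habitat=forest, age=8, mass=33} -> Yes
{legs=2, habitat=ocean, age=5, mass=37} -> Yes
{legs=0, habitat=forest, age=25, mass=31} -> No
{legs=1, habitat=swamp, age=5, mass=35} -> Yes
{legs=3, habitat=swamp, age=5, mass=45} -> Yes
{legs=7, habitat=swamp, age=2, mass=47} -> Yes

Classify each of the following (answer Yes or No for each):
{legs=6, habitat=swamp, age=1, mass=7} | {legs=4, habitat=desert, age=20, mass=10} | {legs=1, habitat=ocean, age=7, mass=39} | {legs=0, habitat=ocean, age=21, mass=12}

The rule appears to be: mass ≥ 24 AND age ≤ 13.

No, No, Yes, No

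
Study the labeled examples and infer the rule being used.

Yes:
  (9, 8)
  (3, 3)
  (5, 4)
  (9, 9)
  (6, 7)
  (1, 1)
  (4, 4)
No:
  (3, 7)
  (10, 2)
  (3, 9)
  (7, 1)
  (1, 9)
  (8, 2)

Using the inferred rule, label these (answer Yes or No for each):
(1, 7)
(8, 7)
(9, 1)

The distinguishing property — |first − second| ≤ 1 — holds for all the 'Yes' cases and none of the 'No' cases.
(1, 7): |1−7| = 6, does not satisfy this → No. (8, 7): |8−7| = 1, fits → Yes. (9, 1): |9−1| = 8, does not satisfy this → No.

No, Yes, No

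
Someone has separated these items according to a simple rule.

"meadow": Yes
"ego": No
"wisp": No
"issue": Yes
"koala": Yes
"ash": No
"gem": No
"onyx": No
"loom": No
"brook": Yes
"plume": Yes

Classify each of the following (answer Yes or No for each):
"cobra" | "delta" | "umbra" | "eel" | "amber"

Yes, Yes, Yes, No, Yes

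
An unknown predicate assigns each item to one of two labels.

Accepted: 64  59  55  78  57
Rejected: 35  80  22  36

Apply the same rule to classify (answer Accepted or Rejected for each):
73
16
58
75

Accepted, Rejected, Accepted, Accepted

Rule: digit sum ≥ 10. This holds for each 'Accepted' example and fails for each 'Rejected' one.
73: digit sum 7+3 = 10, passes → Accepted.
16: digit sum 1+6 = 7, fails this test → Rejected.
58: digit sum 5+8 = 13, passes → Accepted.
75: digit sum 7+5 = 12, passes → Accepted.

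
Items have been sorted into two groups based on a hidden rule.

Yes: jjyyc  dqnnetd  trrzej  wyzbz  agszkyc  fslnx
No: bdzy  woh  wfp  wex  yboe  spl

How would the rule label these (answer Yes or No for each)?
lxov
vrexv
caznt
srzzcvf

No, Yes, Yes, Yes

The classifier is using: length ≥ 5.
lxov → length 4 → No.
vrexv → length 5 → Yes.
caznt → length 5 → Yes.
srzzcvf → length 7 → Yes.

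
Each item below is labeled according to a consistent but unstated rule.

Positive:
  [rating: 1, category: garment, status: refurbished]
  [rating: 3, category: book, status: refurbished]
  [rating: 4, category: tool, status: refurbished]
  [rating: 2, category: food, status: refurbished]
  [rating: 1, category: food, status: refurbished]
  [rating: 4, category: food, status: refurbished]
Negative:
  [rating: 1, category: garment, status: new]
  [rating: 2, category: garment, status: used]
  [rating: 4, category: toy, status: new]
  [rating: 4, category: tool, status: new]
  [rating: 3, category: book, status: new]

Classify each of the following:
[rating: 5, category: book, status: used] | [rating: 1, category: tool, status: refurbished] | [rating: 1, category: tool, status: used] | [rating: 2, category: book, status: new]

The pattern is that an item is 'Positive' exactly when: status is refurbished.
[rating: 5, category: book, status: used]: status is used — doesn't match, so Negative.
[rating: 1, category: tool, status: refurbished]: status is refurbished — matches, so Positive.
[rating: 1, category: tool, status: used]: status is used — doesn't match, so Negative.
[rating: 2, category: book, status: new]: status is new — doesn't match, so Negative.

Negative, Positive, Negative, Negative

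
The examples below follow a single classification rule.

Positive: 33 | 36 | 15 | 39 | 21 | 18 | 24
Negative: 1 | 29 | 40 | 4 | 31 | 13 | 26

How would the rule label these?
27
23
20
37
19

Comparing the two groups points to one rule — multiple of 3.

Positive, Negative, Negative, Negative, Negative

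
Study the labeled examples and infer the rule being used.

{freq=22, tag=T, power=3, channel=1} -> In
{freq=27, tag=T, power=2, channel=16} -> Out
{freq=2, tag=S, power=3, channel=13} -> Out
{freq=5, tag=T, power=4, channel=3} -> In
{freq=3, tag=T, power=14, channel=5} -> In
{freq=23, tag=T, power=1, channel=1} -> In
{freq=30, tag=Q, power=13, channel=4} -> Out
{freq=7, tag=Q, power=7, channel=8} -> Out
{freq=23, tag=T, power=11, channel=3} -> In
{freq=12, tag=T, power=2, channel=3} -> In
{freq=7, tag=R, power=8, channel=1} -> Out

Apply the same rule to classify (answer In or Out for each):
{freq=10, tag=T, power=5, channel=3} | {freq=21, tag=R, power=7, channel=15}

The simplest hypothesis consistent with all the labels is: tag is T AND freq ≤ 23.

In, Out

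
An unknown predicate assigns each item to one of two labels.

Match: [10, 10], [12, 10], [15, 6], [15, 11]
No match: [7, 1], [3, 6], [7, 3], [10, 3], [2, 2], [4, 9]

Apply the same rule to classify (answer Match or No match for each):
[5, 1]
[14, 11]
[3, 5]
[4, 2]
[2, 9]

No match, Match, No match, No match, No match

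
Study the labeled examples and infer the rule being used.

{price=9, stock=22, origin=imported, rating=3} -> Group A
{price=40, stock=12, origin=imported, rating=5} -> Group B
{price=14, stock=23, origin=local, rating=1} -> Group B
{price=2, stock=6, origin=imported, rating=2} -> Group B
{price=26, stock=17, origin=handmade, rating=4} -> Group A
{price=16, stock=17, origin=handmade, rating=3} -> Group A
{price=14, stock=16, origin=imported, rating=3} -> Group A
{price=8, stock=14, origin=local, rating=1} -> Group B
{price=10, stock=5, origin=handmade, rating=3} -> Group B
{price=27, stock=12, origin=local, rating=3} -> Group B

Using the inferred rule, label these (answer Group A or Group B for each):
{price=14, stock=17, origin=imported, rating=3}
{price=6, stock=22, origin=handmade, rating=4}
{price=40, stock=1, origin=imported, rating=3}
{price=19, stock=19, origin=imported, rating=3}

The classifier is using: rating ≥ 2 AND stock ≥ 14.
{price=14, stock=17, origin=imported, rating=3} — rating = 3, stock = 17, hence Group A.
{price=6, stock=22, origin=handmade, rating=4} — rating = 4, stock = 22, hence Group A.
{price=40, stock=1, origin=imported, rating=3} — rating = 3, stock = 1, hence Group B.
{price=19, stock=19, origin=imported, rating=3} — rating = 3, stock = 19, hence Group A.

Group A, Group A, Group B, Group A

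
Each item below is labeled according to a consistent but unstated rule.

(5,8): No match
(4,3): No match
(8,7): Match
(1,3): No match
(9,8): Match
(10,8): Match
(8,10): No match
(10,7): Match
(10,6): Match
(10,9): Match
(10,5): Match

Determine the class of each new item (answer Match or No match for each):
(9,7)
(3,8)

The pattern is that an item is 'Match' exactly when: first > second AND sum ≥ 13.
(9,7) → 9 > 7, 9+7 = 16 → Match. (3,8) → 3 < 8, 3+8 = 11 → No match.

Match, No match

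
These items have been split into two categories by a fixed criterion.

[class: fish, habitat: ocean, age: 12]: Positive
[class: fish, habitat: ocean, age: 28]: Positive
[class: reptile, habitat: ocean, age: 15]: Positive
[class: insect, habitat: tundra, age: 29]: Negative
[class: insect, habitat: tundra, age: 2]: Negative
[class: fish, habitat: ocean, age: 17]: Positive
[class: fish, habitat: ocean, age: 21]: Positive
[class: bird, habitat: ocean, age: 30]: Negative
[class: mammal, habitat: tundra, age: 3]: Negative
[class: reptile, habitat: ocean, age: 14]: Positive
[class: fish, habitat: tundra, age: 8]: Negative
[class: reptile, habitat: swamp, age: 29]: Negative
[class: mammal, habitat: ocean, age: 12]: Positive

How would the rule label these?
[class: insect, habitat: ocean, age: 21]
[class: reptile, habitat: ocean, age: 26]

Positive, Positive

The common property of the 'Positive' items is: habitat is ocean AND age ≤ 28. No 'Negative' item has it.
[class: insect, habitat: ocean, age: 21]: habitat is ocean, age = 21 — matches, so Positive.
[class: reptile, habitat: ocean, age: 26]: habitat is ocean, age = 26 — matches, so Positive.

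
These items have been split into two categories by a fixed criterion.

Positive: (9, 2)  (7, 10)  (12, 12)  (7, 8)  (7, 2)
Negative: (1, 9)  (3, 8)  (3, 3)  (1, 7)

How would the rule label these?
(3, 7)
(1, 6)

The pattern is that an item is 'Positive' exactly when: first ≥ 7.
(3, 7): first 3 — doesn't match, so Negative. (1, 6): first 1 — doesn't match, so Negative.

Negative, Negative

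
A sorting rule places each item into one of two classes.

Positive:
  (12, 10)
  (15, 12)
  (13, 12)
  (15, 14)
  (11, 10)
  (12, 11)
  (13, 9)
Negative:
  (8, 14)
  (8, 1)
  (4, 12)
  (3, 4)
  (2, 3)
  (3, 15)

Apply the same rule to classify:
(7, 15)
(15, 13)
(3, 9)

Negative, Positive, Negative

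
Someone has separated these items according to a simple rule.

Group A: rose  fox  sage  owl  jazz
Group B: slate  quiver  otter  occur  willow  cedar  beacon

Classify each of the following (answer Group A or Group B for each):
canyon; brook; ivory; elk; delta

Group B, Group B, Group B, Group A, Group B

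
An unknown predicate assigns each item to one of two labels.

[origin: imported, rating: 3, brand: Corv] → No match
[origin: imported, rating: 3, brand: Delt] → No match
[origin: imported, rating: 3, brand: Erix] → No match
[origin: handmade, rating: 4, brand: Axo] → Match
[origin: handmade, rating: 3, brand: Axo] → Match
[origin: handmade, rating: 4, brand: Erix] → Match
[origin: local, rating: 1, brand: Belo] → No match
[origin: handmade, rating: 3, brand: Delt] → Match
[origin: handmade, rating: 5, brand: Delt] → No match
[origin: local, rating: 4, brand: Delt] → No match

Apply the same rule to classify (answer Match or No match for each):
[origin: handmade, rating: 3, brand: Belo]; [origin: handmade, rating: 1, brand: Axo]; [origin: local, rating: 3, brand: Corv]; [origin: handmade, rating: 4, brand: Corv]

Match, Match, No match, Match

'Match' ⟺ origin is handmade AND rating ≤ 4.
[origin: handmade, rating: 3, brand: Belo]: origin is handmade, rating = 3 — meets the rule, so Match.
[origin: handmade, rating: 1, brand: Axo]: origin is handmade, rating = 1 — meets the rule, so Match.
[origin: local, rating: 3, brand: Corv]: origin is local, rating = 3 — lacks this property, so No match.
[origin: handmade, rating: 4, brand: Corv]: origin is handmade, rating = 4 — meets the rule, so Match.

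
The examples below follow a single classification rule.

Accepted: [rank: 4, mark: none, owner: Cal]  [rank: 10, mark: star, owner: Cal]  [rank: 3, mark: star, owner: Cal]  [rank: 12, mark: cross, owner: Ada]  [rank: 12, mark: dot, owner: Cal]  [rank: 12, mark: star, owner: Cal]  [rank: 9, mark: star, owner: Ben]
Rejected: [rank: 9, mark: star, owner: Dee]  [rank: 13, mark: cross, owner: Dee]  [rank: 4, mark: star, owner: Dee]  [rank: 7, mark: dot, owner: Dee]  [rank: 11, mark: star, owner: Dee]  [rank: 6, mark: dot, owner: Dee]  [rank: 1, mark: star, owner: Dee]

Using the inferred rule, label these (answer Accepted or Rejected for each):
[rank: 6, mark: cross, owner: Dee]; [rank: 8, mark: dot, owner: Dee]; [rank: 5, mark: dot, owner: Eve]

Rejected, Rejected, Accepted

The common property of the 'Accepted' items is: owner is not Dee. No 'Rejected' item has it.
[rank: 6, mark: cross, owner: Dee]: owner is Dee, doesn't qualify → Rejected.
[rank: 8, mark: dot, owner: Dee]: owner is Dee, doesn't qualify → Rejected.
[rank: 5, mark: dot, owner: Eve]: owner is Eve, passes → Accepted.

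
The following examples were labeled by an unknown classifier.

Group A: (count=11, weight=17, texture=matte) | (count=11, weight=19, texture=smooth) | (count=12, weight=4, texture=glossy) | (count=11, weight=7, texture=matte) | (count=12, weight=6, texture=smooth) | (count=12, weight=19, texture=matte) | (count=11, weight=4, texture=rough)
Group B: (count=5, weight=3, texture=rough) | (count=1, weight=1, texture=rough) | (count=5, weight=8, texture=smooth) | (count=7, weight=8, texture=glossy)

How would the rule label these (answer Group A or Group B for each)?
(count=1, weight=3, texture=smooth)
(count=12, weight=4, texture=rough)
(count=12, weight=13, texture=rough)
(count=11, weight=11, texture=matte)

The distinguishing property — count ≥ 11 — holds for all the 'Group A' cases and none of the 'Group B' cases.

Group B, Group A, Group A, Group A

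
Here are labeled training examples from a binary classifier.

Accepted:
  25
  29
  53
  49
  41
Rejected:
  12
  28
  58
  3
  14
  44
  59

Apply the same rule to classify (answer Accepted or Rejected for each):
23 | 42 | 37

Rejected, Rejected, Accepted

The pattern is that an item is 'Accepted' exactly when: ≡ 1 (mod 4).
23: 23 mod 4 = 3, does not satisfy this → Rejected.
42: 42 mod 4 = 2, does not satisfy this → Rejected.
37: 37 mod 4 = 1, satisfies this → Accepted.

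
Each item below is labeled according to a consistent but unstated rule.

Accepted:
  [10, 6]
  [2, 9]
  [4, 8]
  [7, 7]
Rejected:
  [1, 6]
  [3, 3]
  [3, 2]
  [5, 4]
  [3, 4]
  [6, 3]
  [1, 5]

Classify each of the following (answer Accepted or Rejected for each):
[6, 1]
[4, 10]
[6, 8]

The classifier is using: sum ≥ 11.
Rejected: [6, 1], since 6+1 = 7.
Accepted: [4, 10], since 4+10 = 14.
Accepted: [6, 8], since 6+8 = 14.

Rejected, Accepted, Accepted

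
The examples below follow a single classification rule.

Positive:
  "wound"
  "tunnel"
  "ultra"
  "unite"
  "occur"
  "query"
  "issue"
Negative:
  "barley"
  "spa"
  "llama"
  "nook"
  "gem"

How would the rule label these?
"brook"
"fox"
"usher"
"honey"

Negative, Negative, Positive, Negative

The pattern is that an item is 'Positive' exactly when: contains 'u'.
"brook" → no 'u' → Negative.
"fox" → no 'u' → Negative.
"usher" → has 'u' → Positive.
"honey" → no 'u' → Negative.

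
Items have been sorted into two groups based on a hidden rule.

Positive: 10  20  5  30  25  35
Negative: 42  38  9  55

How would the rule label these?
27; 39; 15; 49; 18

Negative, Negative, Positive, Negative, Negative

The common property of the 'Positive' items is: multiple of 5 AND at most 35. No 'Negative' item has it.
27 → 27 = 5·5 + 2, 27 ≤ 35 → Negative. 39 → 39 = 5·7 + 4, 39 > 35 → Negative. 15 → 15 = 5·3, 15 ≤ 35 → Positive. 49 → 49 = 5·9 + 4, 49 > 35 → Negative. 18 → 18 = 5·3 + 3, 18 ≤ 35 → Negative.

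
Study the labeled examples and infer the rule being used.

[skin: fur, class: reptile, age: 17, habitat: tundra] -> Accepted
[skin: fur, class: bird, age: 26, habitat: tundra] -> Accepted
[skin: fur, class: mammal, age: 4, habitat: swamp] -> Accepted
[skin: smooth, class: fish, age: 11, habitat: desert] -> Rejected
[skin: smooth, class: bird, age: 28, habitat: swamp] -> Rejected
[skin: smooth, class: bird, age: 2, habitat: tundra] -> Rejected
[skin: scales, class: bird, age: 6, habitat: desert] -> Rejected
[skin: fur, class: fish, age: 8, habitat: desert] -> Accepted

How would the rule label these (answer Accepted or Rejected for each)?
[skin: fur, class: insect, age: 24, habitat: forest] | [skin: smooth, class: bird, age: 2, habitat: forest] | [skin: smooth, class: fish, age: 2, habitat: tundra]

Accepted, Rejected, Rejected

One predicate separates the groups cleanly: skin is fur.
[skin: fur, class: insect, age: 24, habitat: forest]: Accepted (skin is fur).
[skin: smooth, class: bird, age: 2, habitat: forest]: Rejected (skin is smooth).
[skin: smooth, class: fish, age: 2, habitat: tundra]: Rejected (skin is smooth).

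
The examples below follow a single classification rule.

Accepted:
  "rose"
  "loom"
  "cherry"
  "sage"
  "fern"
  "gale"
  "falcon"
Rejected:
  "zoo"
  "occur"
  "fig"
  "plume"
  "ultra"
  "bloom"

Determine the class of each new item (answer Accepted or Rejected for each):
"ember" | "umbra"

The rule appears to be: even length.
"ember" — length 5, hence Rejected. "umbra" — length 5, hence Rejected.

Rejected, Rejected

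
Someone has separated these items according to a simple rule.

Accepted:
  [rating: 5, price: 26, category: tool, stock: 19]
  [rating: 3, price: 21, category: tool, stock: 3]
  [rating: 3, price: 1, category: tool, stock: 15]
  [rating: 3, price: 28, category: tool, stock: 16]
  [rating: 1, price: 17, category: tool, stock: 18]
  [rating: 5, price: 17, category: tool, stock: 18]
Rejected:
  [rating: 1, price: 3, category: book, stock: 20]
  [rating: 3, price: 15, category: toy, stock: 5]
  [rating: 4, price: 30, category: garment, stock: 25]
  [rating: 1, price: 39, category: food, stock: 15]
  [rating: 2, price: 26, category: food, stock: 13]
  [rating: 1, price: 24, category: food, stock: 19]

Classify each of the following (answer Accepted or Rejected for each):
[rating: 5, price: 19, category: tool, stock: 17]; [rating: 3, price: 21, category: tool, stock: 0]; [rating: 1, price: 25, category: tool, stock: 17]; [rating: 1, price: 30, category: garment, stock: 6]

'Accepted' ⟺ category is tool.

Accepted, Accepted, Accepted, Rejected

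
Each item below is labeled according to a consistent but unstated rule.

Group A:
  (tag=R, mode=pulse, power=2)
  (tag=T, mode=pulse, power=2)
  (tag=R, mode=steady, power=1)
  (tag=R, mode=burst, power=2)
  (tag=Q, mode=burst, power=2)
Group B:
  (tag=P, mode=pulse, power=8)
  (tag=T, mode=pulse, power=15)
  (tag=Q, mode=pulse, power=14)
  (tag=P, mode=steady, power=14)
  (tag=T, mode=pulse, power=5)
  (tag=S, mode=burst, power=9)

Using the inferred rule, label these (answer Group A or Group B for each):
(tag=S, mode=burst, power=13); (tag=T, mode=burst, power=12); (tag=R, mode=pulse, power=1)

The pattern is that an item is 'Group A' exactly when: power ≤ 2.
(tag=S, mode=burst, power=13): power = 13 — fails the rule, so Group B.
(tag=T, mode=burst, power=12): power = 12 — fails the rule, so Group B.
(tag=R, mode=pulse, power=1): power = 1 — matches, so Group A.

Group B, Group B, Group A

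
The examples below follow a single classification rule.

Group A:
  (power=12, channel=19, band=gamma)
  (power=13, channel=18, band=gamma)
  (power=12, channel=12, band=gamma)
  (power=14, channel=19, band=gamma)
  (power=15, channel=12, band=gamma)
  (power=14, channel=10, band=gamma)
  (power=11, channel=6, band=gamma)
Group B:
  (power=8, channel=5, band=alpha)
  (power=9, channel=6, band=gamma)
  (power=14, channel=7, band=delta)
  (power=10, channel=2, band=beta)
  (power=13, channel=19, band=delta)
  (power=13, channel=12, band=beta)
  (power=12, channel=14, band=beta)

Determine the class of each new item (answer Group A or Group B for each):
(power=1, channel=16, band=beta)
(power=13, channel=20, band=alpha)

Group B, Group B

The rule appears to be: band is gamma AND power ≥ 10.
(power=1, channel=16, band=beta) — band is beta, power = 1, hence Group B.
(power=13, channel=20, band=alpha) — band is alpha, power = 13, hence Group B.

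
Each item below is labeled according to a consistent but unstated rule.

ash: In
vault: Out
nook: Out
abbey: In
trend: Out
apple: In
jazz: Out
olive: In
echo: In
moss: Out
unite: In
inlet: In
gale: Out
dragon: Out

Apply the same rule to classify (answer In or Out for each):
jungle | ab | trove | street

'In' ⟺ starts with a vowel.

Out, In, Out, Out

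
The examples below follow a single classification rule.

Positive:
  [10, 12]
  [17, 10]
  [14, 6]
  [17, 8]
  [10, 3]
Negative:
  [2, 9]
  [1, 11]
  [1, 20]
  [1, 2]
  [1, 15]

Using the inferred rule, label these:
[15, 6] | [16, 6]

Positive, Positive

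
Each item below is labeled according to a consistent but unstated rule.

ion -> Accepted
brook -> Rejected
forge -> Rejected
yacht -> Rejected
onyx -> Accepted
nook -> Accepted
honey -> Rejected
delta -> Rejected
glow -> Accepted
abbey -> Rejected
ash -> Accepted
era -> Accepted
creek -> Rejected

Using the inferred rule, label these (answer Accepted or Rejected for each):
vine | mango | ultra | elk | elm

Every 'Accepted' example satisfies: length ≤ 4. None of the 'Rejected' examples do.

Accepted, Rejected, Rejected, Accepted, Accepted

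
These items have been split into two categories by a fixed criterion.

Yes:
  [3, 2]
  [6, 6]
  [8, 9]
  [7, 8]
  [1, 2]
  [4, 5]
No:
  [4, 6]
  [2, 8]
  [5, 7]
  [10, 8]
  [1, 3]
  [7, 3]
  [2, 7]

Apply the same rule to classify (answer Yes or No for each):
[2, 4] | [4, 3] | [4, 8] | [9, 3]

The simplest hypothesis consistent with all the labels is: |first − second| ≤ 1.
[2, 4]: No (|2−4| = 2).
[4, 3]: Yes (|4−3| = 1).
[4, 8]: No (|4−8| = 4).
[9, 3]: No (|9−3| = 6).

No, Yes, No, No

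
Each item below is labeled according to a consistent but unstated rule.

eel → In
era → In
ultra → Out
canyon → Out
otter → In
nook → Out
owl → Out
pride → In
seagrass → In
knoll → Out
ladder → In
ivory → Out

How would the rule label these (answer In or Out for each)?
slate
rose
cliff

A rule that fits every label: contains 'e' — true of each 'In' example, false of each 'Out' one.

In, In, Out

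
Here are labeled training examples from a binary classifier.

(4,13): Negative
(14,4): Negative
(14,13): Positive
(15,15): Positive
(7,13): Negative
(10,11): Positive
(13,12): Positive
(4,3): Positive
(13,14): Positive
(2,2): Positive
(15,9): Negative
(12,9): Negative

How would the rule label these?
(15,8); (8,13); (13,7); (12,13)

Negative, Negative, Negative, Positive

Rule: |first − second| ≤ 1. This holds for each 'Positive' example and fails for each 'Negative' one.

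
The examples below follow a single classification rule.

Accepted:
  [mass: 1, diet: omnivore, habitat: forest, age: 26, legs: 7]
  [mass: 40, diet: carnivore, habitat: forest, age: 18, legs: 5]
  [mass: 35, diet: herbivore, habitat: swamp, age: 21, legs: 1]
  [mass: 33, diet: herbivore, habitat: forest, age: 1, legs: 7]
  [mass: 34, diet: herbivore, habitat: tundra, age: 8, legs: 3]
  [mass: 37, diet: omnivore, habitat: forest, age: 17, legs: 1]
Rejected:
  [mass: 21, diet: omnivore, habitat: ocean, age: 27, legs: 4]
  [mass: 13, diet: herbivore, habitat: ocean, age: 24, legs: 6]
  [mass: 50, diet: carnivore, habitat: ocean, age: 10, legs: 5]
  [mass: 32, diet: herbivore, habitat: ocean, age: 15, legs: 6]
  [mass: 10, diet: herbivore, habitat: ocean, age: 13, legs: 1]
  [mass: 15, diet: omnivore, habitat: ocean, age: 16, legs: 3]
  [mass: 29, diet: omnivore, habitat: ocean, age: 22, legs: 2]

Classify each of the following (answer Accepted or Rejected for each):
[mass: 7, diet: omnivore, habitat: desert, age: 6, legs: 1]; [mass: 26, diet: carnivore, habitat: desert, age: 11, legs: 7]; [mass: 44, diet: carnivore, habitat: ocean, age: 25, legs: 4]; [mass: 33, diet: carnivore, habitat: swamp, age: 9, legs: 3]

All 'Accepted' examples share one property — habitat is not ocean — and every 'Rejected' example lacks it.
[mass: 7, diet: omnivore, habitat: desert, age: 6, legs: 1]: Accepted (habitat is desert). [mass: 26, diet: carnivore, habitat: desert, age: 11, legs: 7]: Accepted (habitat is desert). [mass: 44, diet: carnivore, habitat: ocean, age: 25, legs: 4]: Rejected (habitat is ocean). [mass: 33, diet: carnivore, habitat: swamp, age: 9, legs: 3]: Accepted (habitat is swamp).

Accepted, Accepted, Rejected, Accepted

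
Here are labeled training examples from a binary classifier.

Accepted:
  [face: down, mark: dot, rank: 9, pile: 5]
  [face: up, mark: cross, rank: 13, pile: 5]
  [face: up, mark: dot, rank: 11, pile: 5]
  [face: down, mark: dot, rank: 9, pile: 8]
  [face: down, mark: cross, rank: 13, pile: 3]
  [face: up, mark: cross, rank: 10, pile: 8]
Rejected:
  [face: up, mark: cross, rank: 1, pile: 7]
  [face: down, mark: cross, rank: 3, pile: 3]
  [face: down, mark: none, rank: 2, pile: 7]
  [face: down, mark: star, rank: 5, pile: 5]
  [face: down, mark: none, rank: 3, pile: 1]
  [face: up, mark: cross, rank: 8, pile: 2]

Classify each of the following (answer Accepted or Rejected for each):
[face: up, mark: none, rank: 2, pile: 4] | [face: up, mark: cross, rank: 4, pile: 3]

Rejected, Rejected

The pattern is that an item is 'Accepted' exactly when: rank ≥ 9.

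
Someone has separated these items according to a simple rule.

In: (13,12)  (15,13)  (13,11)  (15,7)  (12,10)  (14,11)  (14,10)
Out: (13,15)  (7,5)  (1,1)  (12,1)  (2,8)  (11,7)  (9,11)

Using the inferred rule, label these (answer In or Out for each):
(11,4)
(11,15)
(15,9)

Out, Out, In

The rule appears to be: first > second AND sum ≥ 20.
(11,4) → 11 > 4, 11+4 = 15 → Out. (11,15) → 11 < 15, 11+15 = 26 → Out. (15,9) → 15 > 9, 15+9 = 24 → In.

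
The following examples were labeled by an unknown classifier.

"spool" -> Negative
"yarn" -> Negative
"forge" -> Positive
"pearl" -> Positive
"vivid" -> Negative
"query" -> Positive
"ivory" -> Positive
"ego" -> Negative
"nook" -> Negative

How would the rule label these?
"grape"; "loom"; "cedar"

The distinguishing property — odd length AND contains 'r' — holds for all the 'Positive' cases and none of the 'Negative' cases.
"grape" — length 5, has 'r', hence Positive.
"loom" — length 4, no 'r', hence Negative.
"cedar" — length 5, has 'r', hence Positive.

Positive, Negative, Positive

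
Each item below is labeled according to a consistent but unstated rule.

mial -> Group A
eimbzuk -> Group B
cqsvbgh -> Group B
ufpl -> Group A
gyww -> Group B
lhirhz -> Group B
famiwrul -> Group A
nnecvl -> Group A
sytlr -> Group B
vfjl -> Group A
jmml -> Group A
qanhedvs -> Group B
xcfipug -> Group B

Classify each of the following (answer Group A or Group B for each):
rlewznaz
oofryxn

The simplest hypothesis consistent with all the labels is: ends with 'l'.
rlewznaz: ends with 'z', doesn't qualify → Group B. oofryxn: ends with 'n', doesn't qualify → Group B.

Group B, Group B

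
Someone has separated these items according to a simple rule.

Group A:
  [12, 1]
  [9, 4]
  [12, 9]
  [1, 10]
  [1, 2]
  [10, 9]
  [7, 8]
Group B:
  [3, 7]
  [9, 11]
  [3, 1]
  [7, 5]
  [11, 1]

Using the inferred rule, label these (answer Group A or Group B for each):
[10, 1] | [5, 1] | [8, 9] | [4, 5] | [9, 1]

Group A, Group B, Group A, Group A, Group B

The common property of the 'Group A' items is: sum is odd. No 'Group B' item has it.
[10, 1]: 10+1 = 11 — passes, so Group A. [5, 1]: 5+1 = 6 — doesn't qualify, so Group B. [8, 9]: 8+9 = 17 — passes, so Group A. [4, 5]: 4+5 = 9 — passes, so Group A. [9, 1]: 9+1 = 10 — doesn't qualify, so Group B.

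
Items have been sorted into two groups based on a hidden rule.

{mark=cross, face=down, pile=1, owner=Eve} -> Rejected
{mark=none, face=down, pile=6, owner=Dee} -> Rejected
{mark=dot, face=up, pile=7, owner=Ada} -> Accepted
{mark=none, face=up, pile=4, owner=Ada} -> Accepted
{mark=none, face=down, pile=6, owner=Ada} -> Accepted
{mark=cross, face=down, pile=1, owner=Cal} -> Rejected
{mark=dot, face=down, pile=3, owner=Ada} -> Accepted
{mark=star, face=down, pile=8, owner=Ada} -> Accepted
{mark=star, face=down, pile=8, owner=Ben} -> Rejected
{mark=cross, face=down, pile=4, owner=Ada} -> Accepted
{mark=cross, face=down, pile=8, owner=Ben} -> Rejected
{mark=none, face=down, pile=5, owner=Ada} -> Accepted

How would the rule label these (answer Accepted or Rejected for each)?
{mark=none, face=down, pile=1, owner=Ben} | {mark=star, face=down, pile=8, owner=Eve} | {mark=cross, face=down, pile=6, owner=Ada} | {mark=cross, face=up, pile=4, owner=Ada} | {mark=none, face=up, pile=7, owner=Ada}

Rejected, Rejected, Accepted, Accepted, Accepted

Comparing the two groups points to one rule — owner is Ada.
Rejected: {mark=none, face=down, pile=1, owner=Ben}, since owner is Ben. Rejected: {mark=star, face=down, pile=8, owner=Eve}, since owner is Eve. Accepted: {mark=cross, face=down, pile=6, owner=Ada}, since owner is Ada. Accepted: {mark=cross, face=up, pile=4, owner=Ada}, since owner is Ada. Accepted: {mark=none, face=up, pile=7, owner=Ada}, since owner is Ada.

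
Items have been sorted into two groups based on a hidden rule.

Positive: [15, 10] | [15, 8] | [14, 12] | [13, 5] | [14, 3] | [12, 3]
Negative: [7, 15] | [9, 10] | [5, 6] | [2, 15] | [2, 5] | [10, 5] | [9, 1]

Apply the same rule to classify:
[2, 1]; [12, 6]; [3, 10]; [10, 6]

Negative, Positive, Negative, Negative

The pattern is that an item is 'Positive' exactly when: first ≥ 12.
[2, 1] — first 2, hence Negative.
[12, 6] — first 12, hence Positive.
[3, 10] — first 3, hence Negative.
[10, 6] — first 10, hence Negative.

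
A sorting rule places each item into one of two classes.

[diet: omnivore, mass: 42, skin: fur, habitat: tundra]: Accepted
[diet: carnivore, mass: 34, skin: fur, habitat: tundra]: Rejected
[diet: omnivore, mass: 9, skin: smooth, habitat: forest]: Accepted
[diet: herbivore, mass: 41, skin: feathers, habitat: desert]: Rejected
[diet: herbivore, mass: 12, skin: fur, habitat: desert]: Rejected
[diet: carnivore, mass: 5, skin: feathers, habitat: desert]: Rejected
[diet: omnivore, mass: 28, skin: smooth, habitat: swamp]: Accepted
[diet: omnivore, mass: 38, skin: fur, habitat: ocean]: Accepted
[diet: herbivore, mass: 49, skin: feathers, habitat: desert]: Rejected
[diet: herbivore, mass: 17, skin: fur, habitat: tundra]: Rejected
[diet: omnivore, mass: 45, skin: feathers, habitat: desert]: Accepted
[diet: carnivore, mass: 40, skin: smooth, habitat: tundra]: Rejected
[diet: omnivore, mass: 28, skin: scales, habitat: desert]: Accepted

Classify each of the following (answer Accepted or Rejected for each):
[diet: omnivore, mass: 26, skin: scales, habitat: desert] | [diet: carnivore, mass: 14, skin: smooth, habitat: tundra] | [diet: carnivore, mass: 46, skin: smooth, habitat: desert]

The simplest hypothesis consistent with all the labels is: diet is omnivore.
[diet: omnivore, mass: 26, skin: scales, habitat: desert] → diet is omnivore → Accepted.
[diet: carnivore, mass: 14, skin: smooth, habitat: tundra] → diet is carnivore → Rejected.
[diet: carnivore, mass: 46, skin: smooth, habitat: desert] → diet is carnivore → Rejected.

Accepted, Rejected, Rejected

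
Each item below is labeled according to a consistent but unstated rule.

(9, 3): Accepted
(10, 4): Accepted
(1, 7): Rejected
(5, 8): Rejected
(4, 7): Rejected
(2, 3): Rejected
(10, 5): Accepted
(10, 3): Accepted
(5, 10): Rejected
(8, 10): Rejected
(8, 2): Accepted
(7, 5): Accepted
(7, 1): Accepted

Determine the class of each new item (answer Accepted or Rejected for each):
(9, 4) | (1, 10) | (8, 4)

Accepted, Rejected, Accepted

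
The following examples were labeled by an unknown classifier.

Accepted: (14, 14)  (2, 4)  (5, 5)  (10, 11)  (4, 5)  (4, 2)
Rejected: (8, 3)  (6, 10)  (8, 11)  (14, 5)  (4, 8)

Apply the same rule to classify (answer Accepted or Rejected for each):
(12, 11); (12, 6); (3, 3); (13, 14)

Every 'Accepted' example satisfies: |first − second| ≤ 2. None of the 'Rejected' examples do.
(12, 11): |12−11| = 1, checks out → Accepted.
(12, 6): |12−6| = 6, fails the rule → Rejected.
(3, 3): |3−3| = 0, checks out → Accepted.
(13, 14): |13−14| = 1, checks out → Accepted.

Accepted, Rejected, Accepted, Accepted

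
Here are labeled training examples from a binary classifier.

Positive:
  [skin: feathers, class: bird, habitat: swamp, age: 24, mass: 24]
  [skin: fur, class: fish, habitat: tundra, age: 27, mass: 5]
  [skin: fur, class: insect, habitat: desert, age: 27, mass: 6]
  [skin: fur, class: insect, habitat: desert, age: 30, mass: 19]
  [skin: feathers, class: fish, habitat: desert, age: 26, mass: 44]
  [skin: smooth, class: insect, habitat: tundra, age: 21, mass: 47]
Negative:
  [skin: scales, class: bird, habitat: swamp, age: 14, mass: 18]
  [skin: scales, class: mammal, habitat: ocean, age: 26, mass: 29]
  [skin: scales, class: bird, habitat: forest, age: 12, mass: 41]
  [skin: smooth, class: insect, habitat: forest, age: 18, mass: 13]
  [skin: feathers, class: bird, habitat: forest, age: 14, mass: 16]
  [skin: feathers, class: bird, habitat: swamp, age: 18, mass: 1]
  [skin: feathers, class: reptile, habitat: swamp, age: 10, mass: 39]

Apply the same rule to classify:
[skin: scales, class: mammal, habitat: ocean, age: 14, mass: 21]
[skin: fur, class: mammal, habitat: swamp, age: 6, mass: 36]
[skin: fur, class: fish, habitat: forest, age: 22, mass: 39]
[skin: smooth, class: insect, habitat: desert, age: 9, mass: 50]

The common property of the 'Positive' items is: mass ≠ 29 AND age ≥ 21. No 'Negative' item has it.
[skin: scales, class: mammal, habitat: ocean, age: 14, mass: 21] — mass = 21, age = 14, hence Negative.
[skin: fur, class: mammal, habitat: swamp, age: 6, mass: 36] — mass = 36, age = 6, hence Negative.
[skin: fur, class: fish, habitat: forest, age: 22, mass: 39] — mass = 39, age = 22, hence Positive.
[skin: smooth, class: insect, habitat: desert, age: 9, mass: 50] — mass = 50, age = 9, hence Negative.

Negative, Negative, Positive, Negative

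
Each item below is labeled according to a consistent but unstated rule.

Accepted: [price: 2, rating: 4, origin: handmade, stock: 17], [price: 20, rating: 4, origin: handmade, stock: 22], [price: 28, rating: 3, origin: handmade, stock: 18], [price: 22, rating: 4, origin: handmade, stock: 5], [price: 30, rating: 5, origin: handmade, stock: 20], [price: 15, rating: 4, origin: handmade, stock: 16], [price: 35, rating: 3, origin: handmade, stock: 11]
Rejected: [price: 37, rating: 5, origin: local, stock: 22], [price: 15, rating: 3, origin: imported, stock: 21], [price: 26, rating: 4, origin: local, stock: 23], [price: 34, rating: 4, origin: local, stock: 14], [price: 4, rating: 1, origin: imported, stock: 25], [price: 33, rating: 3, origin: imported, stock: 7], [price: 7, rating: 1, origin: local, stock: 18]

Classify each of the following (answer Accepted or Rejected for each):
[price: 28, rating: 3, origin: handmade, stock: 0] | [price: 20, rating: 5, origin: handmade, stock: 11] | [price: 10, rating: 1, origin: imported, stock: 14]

The common property of the 'Accepted' items is: origin is handmade. No 'Rejected' item has it.
[price: 28, rating: 3, origin: handmade, stock: 0] — origin is handmade, hence Accepted. [price: 20, rating: 5, origin: handmade, stock: 11] — origin is handmade, hence Accepted. [price: 10, rating: 1, origin: imported, stock: 14] — origin is imported, hence Rejected.

Accepted, Accepted, Rejected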